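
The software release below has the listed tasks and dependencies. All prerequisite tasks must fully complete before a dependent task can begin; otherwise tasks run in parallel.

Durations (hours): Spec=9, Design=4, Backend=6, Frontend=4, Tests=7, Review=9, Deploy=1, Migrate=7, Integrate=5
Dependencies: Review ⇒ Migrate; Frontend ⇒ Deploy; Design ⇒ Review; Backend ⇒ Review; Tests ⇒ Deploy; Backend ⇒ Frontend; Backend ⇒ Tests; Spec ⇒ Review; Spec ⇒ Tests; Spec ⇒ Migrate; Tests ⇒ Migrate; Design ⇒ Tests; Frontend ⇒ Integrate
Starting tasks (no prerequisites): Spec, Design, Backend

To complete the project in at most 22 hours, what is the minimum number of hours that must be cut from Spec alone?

Current finish: 25 hours; target: 22.
Spec is on every critical path, so each hour cut from Spec cuts the finish by one (this holds down to a finish of 22).
Need 25 − 22 = 3 hours off Spec → Spec becomes 6 hours, finish becomes 22.

3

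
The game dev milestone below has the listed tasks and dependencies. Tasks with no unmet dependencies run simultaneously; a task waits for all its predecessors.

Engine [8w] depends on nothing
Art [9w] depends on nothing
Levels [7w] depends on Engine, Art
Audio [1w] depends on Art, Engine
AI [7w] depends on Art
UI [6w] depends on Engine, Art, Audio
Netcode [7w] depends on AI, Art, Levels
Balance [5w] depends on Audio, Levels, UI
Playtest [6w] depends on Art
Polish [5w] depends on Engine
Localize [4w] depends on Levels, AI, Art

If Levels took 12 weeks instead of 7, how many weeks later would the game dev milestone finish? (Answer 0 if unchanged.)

As given, the longest chain is Art→Levels→Netcode = 9+7+7 = 23, so the finish is 23 weeks.
Since Levels is critical, the +5 change carries straight to that chain (now 28 weeks).
No other chain overtakes it, so the finish is 28 weeks.
Change in finish: 28 − 23 = +5 weeks.

5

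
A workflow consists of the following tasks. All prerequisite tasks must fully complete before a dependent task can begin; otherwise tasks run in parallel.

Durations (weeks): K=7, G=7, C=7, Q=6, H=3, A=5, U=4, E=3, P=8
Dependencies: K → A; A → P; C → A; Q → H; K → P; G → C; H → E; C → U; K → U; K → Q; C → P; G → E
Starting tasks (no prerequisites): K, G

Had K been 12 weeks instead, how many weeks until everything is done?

27

As given, the longest chain is G→C→A→P = 7+7+5+8 = 27, so the finish is 27 weeks.
K has 7 weeks of float (longest path through it is 20).
No other chain overtakes it, so the finish is 27 weeks.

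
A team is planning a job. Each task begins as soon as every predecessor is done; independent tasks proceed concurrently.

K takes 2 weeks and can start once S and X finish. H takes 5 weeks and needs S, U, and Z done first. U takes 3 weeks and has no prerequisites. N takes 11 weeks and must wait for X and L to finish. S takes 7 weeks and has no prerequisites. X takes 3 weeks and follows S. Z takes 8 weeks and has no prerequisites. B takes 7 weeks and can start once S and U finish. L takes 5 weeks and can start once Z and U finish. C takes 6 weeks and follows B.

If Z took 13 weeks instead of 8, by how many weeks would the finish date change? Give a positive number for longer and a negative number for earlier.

As given, the longest chain is Z→L→N = 8+5+11 = 24, so the finish is 24 weeks.
Z lies on that path, so at 13 weeks the path becomes 29 weeks.
The critical path is still Z→L→N; finish is now 29 weeks.
Change in finish: 29 − 24 = +5 weeks.

5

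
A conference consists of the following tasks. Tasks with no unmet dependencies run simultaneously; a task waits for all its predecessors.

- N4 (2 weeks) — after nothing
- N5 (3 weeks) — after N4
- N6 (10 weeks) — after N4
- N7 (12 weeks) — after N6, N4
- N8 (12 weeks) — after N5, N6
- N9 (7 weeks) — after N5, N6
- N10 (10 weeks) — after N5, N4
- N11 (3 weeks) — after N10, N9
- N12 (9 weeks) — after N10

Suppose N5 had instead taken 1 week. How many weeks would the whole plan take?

Actual critical path: N4→N5→N10→N12 = 2+3+10+9 = 24 ⇒ 24 weeks.
N5 is on the critical path; changing it to 1 makes that path 22 weeks.
New critical path: N4→N6→N7 = 2+10+12 = 24 ⇒ 24 weeks.

24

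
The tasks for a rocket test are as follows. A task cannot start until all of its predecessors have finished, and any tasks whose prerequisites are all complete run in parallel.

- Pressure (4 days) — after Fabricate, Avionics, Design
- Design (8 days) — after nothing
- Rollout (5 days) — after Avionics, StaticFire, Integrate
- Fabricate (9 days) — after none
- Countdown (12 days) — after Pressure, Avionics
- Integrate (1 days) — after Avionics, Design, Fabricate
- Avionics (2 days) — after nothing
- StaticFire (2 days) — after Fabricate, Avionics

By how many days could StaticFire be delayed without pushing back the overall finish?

9

Fabricate→Pressure→Countdown = 9+4+12 = 25 sets the makespan at 25 days.
Longest path through StaticFire: 16 days (earliest finish 11, latest finish 20).
Float = 25 − 16 = 9.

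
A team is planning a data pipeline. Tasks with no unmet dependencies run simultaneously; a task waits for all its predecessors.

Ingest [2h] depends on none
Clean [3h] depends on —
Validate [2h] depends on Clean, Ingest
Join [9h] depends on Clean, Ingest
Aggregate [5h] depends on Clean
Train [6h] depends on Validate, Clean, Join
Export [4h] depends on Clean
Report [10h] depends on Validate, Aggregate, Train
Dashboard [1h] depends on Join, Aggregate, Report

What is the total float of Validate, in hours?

Critical path: Clean→Join→Train→Report→Dashboard = 3+9+6+10+1 = 29, so the finish is 29 hours.
Validate finishes as early as 5 and must finish by 12.
Slack of Validate = 10 − 3 = 7 hours.

7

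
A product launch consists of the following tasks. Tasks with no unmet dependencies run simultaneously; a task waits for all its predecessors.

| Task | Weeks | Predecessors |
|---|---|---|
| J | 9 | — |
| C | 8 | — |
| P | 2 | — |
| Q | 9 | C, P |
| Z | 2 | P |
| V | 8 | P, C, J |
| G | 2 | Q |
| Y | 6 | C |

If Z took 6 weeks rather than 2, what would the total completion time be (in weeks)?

Baseline: C→Q→G = 8+9+2 = 19 → 19 weeks.
Z has 15 weeks of float (longest path through it is 4).
The critical path is still C→Q→G; finish is now 19 weeks.

19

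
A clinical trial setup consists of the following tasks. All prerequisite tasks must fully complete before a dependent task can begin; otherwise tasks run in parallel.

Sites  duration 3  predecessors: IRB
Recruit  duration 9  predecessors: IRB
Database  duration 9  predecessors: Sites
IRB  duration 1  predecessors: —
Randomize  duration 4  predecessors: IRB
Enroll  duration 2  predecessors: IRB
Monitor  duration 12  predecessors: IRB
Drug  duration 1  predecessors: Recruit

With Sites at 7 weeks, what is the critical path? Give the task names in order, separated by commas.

IRB, Sites, Database

Actual critical path: IRB→Sites→Database = 1+3+9 = 13 ⇒ 13 weeks.
Sites is on the critical path; changing it to 7 makes that path 17 weeks.
The critical path is still IRB→Sites→Database; finish is now 17 weeks.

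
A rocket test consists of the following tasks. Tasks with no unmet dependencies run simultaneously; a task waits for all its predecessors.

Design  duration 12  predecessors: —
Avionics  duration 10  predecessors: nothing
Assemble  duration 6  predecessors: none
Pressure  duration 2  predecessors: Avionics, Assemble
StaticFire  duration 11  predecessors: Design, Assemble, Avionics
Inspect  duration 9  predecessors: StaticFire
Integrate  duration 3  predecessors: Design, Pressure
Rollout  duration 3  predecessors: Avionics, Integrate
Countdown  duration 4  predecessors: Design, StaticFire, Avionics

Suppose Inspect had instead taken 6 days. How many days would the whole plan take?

Actual critical path: Design→StaticFire→Inspect = 12+11+9 = 32 ⇒ 32 days.
Since Inspect is critical, the -3 change carries straight to that chain (now 29 days).
No other chain overtakes it, so the finish is 29 days.

29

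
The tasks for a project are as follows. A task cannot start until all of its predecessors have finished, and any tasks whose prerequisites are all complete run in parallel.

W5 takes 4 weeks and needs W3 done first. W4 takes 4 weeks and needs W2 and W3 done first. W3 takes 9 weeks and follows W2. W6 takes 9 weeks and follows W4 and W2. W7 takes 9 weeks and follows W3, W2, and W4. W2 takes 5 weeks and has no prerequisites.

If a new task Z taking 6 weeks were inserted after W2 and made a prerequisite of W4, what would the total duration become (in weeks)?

27

Originally the schedule takes 27 weeks.
With Z inserted, W4 now waits for max(W2, W3, Z).
New critical path: W2→W3→W4→W6 = 5+9+4+9 = 27 ⇒ 27 weeks.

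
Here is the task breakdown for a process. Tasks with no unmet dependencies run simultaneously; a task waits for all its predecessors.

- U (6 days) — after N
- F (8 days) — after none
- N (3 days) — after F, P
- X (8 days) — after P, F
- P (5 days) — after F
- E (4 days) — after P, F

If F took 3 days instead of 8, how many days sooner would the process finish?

Actual critical path: F→P→N→U = 8+5+3+6 = 22 ⇒ 22 days.
F is on the critical path; changing it to 3 makes that path 17 days.
That remains the longest chain; total 17 days.
Change in finish: 17 − 22 = -5 days.

5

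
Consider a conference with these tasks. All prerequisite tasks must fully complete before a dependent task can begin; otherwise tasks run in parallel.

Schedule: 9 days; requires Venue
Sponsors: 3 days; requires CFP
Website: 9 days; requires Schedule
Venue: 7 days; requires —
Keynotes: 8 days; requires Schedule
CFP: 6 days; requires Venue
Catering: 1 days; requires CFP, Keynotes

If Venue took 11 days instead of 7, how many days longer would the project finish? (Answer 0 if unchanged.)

Actual critical path: Venue→Schedule→Keynotes→Catering = 7+9+8+1 = 25 ⇒ 25 days.
Venue lies on that path, so at 11 days the path becomes 29 days.
That remains the longest chain; total 29 days.
Change in finish: 29 − 25 = +4 days.

4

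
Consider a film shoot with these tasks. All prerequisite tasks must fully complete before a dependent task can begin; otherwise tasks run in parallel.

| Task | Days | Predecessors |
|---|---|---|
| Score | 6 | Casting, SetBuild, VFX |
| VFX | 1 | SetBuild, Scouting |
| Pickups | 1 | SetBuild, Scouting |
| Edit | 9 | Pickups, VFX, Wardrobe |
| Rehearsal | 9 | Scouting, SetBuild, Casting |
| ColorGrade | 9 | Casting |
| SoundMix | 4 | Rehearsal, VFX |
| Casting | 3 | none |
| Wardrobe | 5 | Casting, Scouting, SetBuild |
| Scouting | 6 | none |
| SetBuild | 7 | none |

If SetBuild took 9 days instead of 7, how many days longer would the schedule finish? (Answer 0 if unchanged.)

2

As given, the longest chain is SetBuild→Wardrobe→Edit = 7+5+9 = 21, so the finish is 21 days.
Since SetBuild is critical, the +2 change carries straight to that chain (now 23 days).
That remains the longest chain; total 23 days.
Change in finish: 23 − 21 = +2 days.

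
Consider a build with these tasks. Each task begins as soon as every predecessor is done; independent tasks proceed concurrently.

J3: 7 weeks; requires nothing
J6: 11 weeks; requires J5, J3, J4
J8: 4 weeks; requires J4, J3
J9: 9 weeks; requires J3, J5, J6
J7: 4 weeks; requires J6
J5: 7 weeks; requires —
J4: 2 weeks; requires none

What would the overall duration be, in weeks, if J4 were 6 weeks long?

27

The binding path is J3→J6→J9 = 7+11+9 = 27; finish at 27 weeks.
J4 is off the critical path — its longest chain is 22 weeks, giving 5 of slack.
No other chain overtakes it, so the finish is 27 weeks.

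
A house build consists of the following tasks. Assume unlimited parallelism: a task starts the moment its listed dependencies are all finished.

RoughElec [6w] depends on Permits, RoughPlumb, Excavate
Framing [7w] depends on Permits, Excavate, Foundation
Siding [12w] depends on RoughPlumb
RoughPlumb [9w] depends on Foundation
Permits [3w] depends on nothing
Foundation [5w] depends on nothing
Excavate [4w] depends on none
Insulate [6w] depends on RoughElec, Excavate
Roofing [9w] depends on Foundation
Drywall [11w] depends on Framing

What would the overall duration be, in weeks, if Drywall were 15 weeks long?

27

Critical path before the change: Foundation→RoughPlumb→RoughElec→Insulate = 5+9+6+6 = 26 giving 26 weeks.
The longest path through Drywall is only 23 weeks, so Drywall has float 3.
Now Foundation→Framing→Drywall = 5+7+15 = 27 is longest, so the finish becomes 27 weeks.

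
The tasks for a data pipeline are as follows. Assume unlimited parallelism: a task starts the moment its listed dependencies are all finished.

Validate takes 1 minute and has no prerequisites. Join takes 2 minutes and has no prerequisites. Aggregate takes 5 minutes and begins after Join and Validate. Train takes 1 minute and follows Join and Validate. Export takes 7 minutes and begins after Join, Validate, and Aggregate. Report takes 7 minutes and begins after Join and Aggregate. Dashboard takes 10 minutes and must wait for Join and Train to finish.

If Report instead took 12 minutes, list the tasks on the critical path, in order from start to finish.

Join, Aggregate, Report

As given, the longest chain is Join→Aggregate→Report = 2+5+7 = 14, so the finish is 14 minutes.
Since Report is critical, the +5 change carries straight to that chain (now 19 minutes).
That remains the longest chain; total 19 minutes.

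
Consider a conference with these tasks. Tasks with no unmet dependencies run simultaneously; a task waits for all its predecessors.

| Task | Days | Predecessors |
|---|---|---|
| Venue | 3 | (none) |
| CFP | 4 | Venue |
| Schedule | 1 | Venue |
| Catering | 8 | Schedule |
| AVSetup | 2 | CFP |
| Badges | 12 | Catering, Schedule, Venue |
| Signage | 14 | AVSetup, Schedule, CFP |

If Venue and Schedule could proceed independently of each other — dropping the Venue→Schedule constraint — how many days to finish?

23

Original critical path: Venue→Schedule→Catering→Badges = 3+1+8+12 = 24 ⇒ 24 days.
Without Venue→Schedule, Schedule's earliest start moves from 3 to 0.
After: Venue→CFP→AVSetup→Signage = 3+4+2+14 = 23 → 23 days.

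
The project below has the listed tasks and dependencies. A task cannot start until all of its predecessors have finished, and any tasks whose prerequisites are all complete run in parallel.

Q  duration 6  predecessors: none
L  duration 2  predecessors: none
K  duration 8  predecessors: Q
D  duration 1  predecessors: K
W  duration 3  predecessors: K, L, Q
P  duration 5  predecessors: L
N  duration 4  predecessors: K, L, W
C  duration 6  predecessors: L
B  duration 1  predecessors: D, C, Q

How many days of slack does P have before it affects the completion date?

14

Q→K→W→N = 6+8+3+4 = 21 sets the makespan at 21 days.
Longest path through P: 7 days (earliest finish 7, latest finish 21).
Float = 21 − 7 = 14.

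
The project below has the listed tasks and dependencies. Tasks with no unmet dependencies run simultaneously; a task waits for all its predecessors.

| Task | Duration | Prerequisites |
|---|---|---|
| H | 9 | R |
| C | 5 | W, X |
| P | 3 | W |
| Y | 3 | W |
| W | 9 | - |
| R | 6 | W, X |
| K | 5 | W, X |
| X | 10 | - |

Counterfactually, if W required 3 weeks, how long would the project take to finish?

25

Actual critical path: X→R→H = 10+6+9 = 25 ⇒ 25 weeks.
The longest path through W is only 24 weeks, so W has float 1.
That remains the longest chain; total 25 weeks.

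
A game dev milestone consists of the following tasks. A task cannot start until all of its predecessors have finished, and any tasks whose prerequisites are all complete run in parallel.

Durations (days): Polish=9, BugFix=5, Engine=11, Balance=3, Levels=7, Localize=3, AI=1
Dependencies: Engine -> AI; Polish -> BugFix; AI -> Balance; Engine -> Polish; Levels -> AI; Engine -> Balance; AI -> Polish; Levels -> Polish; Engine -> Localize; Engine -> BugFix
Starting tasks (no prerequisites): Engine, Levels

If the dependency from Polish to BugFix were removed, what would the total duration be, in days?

With the dependency in place, Engine→AI→Polish→BugFix = 11+1+9+5 = 26 sets the finish at 26 days.
Without Polish→BugFix, BugFix's earliest start moves from 21 to 11.
New critical path: Engine→AI→Polish = 11+1+9 = 21 ⇒ 21 days.

21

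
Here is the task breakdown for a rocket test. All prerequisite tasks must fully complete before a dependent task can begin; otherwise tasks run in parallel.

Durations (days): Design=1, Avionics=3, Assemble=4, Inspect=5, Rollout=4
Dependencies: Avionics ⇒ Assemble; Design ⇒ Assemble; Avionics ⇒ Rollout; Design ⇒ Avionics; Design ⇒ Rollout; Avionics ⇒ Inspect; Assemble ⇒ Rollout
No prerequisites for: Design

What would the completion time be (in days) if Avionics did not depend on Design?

With the dependency in place, Design→Avionics→Assemble→Rollout = 1+3+4+4 = 12 sets the finish at 12 days.
Without Design→Avionics, Avionics's earliest start moves from 1 to 0.
After: Avionics→Assemble→Rollout = 3+4+4 = 11 → 11 days.

11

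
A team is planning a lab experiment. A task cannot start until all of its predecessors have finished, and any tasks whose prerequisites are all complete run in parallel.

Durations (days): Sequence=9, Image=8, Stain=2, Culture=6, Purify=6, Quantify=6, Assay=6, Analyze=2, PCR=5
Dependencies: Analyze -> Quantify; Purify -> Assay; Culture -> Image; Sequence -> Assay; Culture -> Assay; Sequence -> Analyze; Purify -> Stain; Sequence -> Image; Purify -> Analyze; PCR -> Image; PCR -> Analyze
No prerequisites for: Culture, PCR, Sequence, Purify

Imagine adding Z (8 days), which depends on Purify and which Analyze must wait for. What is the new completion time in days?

22

Originally the project takes 17 days.
With Z inserted, Analyze now waits for max(Purify, Sequence, PCR, Z).
New critical path: Purify→Z→Analyze→Quantify = 6+8+2+6 = 22 ⇒ 22 days.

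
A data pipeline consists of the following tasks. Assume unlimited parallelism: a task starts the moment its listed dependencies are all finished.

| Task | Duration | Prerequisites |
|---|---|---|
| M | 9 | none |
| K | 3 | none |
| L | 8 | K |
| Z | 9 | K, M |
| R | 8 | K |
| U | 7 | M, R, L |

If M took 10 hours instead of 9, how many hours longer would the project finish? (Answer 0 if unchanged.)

1

Baseline: M→Z = 9+9 = 18 → 18 hours.
Since M is critical, the +1 change carries straight to that chain (now 19 hours).
No other chain overtakes it, so the finish is 19 hours.
Change in finish: 19 − 18 = +1 hours.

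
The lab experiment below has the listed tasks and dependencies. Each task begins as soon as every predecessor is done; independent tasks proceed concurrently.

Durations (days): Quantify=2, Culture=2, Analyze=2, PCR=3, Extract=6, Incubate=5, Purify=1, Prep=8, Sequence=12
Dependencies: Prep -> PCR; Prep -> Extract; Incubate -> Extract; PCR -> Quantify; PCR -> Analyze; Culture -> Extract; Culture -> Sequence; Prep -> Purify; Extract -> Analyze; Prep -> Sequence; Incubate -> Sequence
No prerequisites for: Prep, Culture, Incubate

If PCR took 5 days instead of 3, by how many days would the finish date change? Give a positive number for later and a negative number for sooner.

The binding path is Prep→Sequence = 8+12 = 20; finish at 20 days.
PCR is off the critical path — its longest chain is 13 days, giving 7 of slack.
That remains the longest chain; total 20 days.
Change in finish: 20 − 20 = +0 days.

0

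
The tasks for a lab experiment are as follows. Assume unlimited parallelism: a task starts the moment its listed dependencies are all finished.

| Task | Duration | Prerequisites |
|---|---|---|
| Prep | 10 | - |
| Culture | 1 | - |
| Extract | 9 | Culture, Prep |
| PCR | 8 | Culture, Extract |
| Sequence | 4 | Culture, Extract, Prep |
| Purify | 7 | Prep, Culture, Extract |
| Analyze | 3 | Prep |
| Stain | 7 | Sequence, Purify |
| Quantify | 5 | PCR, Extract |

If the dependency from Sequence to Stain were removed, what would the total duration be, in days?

Before: longest chain Prep→Extract→Purify→Stain = 10+9+7+7 = 33, finish 33.
Dropping Sequence→Stain doesn't change Stain's earliest start (26); another predecessor still binds.
The longest chain is now Prep→Extract→Purify→Stain = 10+9+7+7 = 33, so the project takes 33 days.

33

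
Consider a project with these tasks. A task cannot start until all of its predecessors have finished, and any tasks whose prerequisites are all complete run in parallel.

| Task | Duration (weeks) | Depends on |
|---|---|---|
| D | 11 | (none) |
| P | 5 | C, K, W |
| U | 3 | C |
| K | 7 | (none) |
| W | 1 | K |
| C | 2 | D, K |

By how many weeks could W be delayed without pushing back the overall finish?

D→C→P = 11+2+5 = 18 sets the makespan at 18 weeks.
Longest path through W: 13 weeks (earliest finish 8, latest finish 13).
Float = 18 − 13 = 5.

5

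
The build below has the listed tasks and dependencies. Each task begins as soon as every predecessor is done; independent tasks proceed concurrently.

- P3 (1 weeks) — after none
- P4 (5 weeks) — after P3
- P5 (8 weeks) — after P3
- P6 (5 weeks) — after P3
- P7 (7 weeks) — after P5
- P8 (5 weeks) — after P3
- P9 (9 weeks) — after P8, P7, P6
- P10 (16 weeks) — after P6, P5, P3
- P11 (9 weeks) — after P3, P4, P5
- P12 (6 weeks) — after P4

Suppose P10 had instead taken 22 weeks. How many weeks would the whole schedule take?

Critical path before the change: P3→P5→P10 = 1+8+16 = 25 giving 25 weeks.
Since P10 is critical, the +6 change carries straight to that chain (now 31 weeks).
That remains the longest chain; total 31 weeks.

31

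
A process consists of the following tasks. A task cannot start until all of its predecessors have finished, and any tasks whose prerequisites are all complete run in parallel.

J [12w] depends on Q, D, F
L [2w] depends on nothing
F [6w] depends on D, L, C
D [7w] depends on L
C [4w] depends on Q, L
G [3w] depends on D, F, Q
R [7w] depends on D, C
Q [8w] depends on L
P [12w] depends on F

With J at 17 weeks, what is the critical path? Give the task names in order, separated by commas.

L, Q, C, F, J

Actual critical path: L→Q→C→F→J = 2+8+4+6+12 = 32 ⇒ 32 weeks.
J lies on that path, so at 17 weeks the path becomes 37 weeks.
The critical path is still L→Q→C→F→J; finish is now 37 weeks.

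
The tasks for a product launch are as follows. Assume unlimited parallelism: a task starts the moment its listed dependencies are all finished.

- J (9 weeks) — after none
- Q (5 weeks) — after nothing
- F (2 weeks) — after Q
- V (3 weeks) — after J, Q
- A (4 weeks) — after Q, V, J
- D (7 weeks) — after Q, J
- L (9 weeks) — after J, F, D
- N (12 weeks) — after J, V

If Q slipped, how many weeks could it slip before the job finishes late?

4

Critical path: J→D→L = 9+7+9 = 25, so the finish is 25 weeks.
The longest chain containing Q totals 21 weeks.
Slack of Q = 4 − 0 = 4 weeks.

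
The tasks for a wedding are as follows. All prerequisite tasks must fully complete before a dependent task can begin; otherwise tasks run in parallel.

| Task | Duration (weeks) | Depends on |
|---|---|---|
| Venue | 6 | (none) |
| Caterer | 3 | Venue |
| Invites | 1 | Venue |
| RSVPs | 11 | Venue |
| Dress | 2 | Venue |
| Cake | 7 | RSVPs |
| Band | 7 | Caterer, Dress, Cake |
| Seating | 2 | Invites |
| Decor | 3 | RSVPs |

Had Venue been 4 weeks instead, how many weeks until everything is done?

29

Baseline: Venue→RSVPs→Cake→Band = 6+11+7+7 = 31 → 31 weeks.
Since Venue is critical, the -2 change carries straight to that chain (now 29 weeks).
That remains the longest chain; total 29 weeks.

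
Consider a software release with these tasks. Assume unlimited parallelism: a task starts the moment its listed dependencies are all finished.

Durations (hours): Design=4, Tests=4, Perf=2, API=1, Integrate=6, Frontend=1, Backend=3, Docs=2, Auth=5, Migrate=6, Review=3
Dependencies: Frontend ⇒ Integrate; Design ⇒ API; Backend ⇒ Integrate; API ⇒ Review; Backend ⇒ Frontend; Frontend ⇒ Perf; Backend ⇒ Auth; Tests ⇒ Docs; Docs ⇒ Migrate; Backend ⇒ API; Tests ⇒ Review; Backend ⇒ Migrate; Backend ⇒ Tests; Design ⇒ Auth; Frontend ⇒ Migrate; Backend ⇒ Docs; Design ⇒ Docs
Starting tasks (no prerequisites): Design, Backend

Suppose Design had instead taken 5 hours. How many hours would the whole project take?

The binding path is Backend→Tests→Docs→Migrate = 3+4+2+6 = 15; finish at 15 hours.
Design is off the critical path — its longest chain is 12 hours, giving 3 of slack.
That remains the longest chain; total 15 hours.

15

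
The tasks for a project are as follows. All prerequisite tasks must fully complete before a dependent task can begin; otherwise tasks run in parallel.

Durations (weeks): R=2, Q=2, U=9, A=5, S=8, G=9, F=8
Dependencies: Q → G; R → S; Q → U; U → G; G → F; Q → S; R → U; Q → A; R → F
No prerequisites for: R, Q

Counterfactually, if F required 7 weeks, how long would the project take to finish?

27

Critical path before the change: R→U→G→F = 2+9+9+8 = 28 giving 28 weeks.
F is on the critical path; changing it to 7 makes that path 27 weeks.
The critical path is still R→U→G→F; finish is now 27 weeks.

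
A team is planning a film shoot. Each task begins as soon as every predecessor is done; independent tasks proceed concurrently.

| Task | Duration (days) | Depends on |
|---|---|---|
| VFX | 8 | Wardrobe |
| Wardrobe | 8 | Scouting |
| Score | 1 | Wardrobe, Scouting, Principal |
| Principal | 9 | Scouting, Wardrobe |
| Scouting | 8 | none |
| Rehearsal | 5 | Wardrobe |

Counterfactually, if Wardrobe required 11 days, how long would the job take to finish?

29

Baseline: Scouting→Wardrobe→Principal→Score = 8+8+9+1 = 26 → 26 days.
Wardrobe is on the critical path; changing it to 11 makes that path 29 days.
The critical path is still Scouting→Wardrobe→Principal→Score; finish is now 29 days.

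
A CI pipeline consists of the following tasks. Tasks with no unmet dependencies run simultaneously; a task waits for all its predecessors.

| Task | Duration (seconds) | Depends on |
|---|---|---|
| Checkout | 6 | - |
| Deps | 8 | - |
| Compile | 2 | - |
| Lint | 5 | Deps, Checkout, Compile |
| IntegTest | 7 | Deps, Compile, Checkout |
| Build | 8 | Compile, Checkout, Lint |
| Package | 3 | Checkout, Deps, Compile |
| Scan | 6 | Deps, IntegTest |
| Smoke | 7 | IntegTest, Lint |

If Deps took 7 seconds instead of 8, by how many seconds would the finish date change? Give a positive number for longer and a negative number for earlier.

-1

As given, the longest chain is Deps→IntegTest→Smoke = 8+7+7 = 22, so the finish is 22 seconds.
Deps is on the critical path; changing it to 7 makes that path 21 seconds.
The critical path is still Deps→IntegTest→Smoke; finish is now 21 seconds.
Change in finish: 21 − 22 = -1 seconds.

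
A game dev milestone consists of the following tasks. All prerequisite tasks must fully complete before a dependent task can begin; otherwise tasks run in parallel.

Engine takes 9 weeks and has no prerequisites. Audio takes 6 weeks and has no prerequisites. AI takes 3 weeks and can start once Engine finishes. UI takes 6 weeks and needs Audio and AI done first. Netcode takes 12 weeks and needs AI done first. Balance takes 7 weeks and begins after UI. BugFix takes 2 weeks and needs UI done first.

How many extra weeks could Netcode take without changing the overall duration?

1

The longest chain is Engine→AI→UI→Balance = 9+3+6+7 = 25; overall finish 25 weeks.
Longest path through Netcode: 24 weeks (earliest finish 24, latest finish 25).
So Netcode can slip 25 − 24 = 1 week.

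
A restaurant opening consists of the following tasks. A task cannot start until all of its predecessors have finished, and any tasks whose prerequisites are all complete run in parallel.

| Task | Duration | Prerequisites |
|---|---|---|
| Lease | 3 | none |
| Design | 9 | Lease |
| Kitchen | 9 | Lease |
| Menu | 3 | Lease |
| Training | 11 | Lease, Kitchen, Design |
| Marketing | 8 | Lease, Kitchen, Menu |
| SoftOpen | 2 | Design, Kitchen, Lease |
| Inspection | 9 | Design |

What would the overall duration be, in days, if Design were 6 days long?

23

The binding path is Lease→Design→Training = 3+9+11 = 23; finish at 23 days.
Design lies on that path, so at 6 days the path becomes 20 days.
Now Lease→Kitchen→Training = 3+9+11 = 23 is longest, so the finish becomes 23 days.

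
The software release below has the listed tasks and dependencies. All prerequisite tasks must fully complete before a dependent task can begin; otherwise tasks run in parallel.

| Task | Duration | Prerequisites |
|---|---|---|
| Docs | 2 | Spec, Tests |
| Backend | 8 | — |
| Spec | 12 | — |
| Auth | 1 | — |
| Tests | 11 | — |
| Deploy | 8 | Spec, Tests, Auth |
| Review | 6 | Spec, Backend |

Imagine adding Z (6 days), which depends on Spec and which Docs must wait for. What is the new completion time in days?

20

Originally the project takes 20 days.
With Z inserted, Docs now waits for max(Spec, Tests, Z).
New critical path: Spec→Z→Docs = 12+6+2 = 20 ⇒ 20 days.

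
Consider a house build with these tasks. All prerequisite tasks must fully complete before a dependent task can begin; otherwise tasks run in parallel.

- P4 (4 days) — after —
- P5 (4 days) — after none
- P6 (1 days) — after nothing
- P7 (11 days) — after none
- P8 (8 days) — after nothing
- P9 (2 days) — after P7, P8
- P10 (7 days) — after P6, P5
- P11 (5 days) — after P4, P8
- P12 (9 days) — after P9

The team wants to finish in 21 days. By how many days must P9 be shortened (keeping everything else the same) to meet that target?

Current finish: 22 days; target: 21.
P9 is on every critical path, so each day cut from P9 cuts the finish by one (this holds down to a finish of 21).
Need 22 − 21 = 1 day off P9 → P9 becomes 1 day, finish becomes 21.

1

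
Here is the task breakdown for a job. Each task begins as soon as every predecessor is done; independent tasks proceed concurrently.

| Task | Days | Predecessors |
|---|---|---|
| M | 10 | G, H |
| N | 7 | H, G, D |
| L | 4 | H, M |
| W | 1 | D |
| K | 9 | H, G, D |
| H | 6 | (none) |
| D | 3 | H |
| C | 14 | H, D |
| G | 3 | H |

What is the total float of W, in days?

13

H→G→M→L = 6+3+10+4 = 23 sets the makespan at 23 days.
The longest chain containing W totals 10 days.
Slack of W = 22 − 9 = 13 days.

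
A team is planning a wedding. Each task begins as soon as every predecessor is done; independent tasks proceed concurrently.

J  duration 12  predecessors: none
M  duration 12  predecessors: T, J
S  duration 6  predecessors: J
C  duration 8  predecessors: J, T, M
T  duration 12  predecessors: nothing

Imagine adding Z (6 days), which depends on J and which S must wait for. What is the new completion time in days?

32

Originally the wedding takes 32 days.
With Z inserted, S now waits for max(J, Z).
New critical path: J→M→C = 12+12+8 = 32 ⇒ 32 days.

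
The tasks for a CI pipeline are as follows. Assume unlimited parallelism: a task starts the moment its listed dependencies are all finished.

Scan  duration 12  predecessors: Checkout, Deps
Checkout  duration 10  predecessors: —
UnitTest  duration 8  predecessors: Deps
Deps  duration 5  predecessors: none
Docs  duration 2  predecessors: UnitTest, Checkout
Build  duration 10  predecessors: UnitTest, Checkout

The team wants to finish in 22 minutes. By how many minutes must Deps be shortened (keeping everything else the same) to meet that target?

Current finish: 23 minutes; target: 22.
Deps is on every critical path, so each minute cut from Deps cuts the finish by one (this holds down to a finish of 22).
Need 23 − 22 = 1 minute off Deps → Deps becomes 4 minutes, finish becomes 22.

1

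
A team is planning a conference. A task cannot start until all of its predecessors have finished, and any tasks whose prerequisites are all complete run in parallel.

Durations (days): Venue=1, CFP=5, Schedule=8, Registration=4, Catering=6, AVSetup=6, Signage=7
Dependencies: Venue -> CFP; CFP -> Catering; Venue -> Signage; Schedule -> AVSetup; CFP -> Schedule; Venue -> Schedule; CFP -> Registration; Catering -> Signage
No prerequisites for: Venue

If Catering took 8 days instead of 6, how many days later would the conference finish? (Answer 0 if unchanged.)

As given, the longest chain is Venue→CFP→Schedule→AVSetup = 1+5+8+6 = 20, so the finish is 20 days.
Catering is off the critical path — its longest chain is 19 days, giving 1 of slack.
Now Venue→CFP→Catering→Signage = 1+5+8+7 = 21 is longest, so the finish becomes 21 days.
Change in finish: 21 − 20 = +1 days.

1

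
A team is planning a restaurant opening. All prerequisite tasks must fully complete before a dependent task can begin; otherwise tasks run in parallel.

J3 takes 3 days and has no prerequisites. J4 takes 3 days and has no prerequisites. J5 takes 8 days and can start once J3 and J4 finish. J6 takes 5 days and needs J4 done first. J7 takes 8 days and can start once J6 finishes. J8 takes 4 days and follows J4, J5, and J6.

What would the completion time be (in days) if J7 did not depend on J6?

Before: longest chain J4→J6→J7 = 3+5+8 = 16, finish 16.
Without J6→J7, J7's earliest start moves from 8 to 0.
New critical path: J3→J5→J8 = 3+8+4 = 15 ⇒ 15 days.

15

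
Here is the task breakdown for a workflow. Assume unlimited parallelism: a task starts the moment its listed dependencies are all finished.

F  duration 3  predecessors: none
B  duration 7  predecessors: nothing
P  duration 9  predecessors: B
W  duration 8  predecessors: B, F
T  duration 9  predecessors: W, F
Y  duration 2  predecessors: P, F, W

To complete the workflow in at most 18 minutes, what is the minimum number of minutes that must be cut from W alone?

Current finish: 24 minutes; target: 18.
W is on every critical path, so each minute cut from W cuts the finish by one (this holds down to a finish of 18).
Need 24 − 18 = 6 minutes off W → W becomes 2 minutes, finish becomes 18.

6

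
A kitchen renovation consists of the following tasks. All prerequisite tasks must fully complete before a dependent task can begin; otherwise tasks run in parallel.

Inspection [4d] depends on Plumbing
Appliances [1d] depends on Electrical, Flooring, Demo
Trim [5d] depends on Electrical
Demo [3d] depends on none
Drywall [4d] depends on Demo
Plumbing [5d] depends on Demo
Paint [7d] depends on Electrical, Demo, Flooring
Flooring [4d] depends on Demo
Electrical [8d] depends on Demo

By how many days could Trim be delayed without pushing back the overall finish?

Demo→Electrical→Paint = 3+8+7 = 18 sets the makespan at 18 days.
The longest chain containing Trim totals 16 days.
Slack of Trim = 13 − 11 = 2 days.

2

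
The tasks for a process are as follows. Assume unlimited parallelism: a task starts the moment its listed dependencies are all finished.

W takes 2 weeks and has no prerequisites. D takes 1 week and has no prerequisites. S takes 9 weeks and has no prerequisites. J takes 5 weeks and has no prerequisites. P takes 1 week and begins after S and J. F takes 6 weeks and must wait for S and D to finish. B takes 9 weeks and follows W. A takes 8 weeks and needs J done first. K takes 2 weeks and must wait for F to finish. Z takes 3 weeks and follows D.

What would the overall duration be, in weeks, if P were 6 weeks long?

Critical path before the change: S→F→K = 9+6+2 = 17 giving 17 weeks.
P has 7 weeks of float (longest path through it is 10).
No other chain overtakes it, so the finish is 17 weeks.

17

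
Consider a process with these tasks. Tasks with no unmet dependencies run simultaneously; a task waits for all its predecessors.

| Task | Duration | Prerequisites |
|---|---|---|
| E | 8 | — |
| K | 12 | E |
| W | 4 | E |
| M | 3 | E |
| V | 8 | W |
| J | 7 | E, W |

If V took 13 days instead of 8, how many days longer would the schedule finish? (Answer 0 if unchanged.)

5

Actual critical path: E→W→V = 8+4+8 = 20 ⇒ 20 days.
Since V is critical, the +5 change carries straight to that chain (now 25 days).
That remains the longest chain; total 25 days.
Change in finish: 25 − 20 = +5 days.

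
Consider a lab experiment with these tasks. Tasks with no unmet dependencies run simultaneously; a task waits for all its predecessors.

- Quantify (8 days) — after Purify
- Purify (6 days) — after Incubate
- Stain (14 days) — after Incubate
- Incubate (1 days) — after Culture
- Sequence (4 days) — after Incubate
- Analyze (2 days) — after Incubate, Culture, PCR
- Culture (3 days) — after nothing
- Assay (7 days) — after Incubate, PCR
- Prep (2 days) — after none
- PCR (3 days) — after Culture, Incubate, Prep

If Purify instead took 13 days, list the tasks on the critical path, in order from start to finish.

Culture, Incubate, Purify, Quantify

Critical path before the change: Culture→Incubate→Purify→Quantify = 3+1+6+8 = 18 giving 18 days.
Purify is on the critical path; changing it to 13 makes that path 25 days.
That remains the longest chain; total 25 days.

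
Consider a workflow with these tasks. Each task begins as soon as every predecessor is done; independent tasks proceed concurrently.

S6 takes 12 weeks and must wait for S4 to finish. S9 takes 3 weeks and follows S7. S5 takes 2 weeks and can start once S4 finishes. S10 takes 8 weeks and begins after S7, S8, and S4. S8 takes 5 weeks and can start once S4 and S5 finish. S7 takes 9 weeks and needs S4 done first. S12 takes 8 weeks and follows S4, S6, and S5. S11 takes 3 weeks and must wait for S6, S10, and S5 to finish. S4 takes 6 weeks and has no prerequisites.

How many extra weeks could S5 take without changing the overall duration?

2

The longest chain is S4→S6→S12 = 6+12+8 = 26; overall finish 26 weeks.
Longest path through S5: 24 weeks (earliest finish 8, latest finish 10).
So S5 can slip 10 − 8 = 2 weeks.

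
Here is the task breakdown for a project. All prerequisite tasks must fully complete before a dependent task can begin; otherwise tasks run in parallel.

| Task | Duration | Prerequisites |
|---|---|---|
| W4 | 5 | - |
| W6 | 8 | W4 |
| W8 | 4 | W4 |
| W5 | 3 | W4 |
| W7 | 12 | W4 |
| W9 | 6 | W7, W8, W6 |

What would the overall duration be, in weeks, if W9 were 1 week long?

Critical path before the change: W4→W7→W9 = 5+12+6 = 23 giving 23 weeks.
W9 lies on that path, so at 1 week the path becomes 18 weeks.
No other chain overtakes it, so the finish is 18 weeks.

18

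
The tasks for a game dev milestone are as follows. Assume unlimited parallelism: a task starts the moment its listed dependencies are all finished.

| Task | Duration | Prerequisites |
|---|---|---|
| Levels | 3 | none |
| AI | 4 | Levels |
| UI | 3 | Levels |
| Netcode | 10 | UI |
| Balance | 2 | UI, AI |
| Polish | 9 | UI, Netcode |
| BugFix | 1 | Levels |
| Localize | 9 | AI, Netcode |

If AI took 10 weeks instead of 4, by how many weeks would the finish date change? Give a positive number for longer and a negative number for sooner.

0

Critical path before the change: Levels→UI→Netcode→Polish = 3+3+10+9 = 25 giving 25 weeks.
AI is off the critical path — its longest chain is 16 weeks, giving 9 of slack.
The critical path is still Levels→UI→Netcode→Polish; finish is now 25 weeks.
Change in finish: 25 − 25 = +0 weeks.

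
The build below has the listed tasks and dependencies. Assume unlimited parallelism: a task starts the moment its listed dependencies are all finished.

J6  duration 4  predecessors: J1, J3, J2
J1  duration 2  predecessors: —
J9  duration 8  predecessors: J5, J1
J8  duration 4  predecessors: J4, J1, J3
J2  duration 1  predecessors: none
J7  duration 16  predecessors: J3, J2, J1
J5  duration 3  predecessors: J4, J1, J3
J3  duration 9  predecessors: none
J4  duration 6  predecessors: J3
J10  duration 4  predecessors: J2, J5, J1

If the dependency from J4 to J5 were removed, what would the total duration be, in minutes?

Before: longest chain J3→J4→J5→J9 = 9+6+3+8 = 26, finish 26.
Without J4→J5, J5's earliest start moves from 15 to 9.
New critical path: J3→J7 = 9+16 = 25 ⇒ 25 minutes.

25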